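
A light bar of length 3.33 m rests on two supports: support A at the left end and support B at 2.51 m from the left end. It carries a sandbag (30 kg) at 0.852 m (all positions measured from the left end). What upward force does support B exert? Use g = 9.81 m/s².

Take moments about support A.
Sandbag: 30 × 9.81 = 294.3 N down at 0.852 m → arm 0.852 m, τ = 294.3 × 0.852 = 250.7 N·m clockwise.
Net load moment about support A = 250.7 N·m clockwise.
Reaction R at support B is upward at 2.51 m, arm 2.51 m → moment R × 2.51 counterclockwise.
Balancing moments: R × 2.51 = 250.7, giving R = 99.9 N.

R_B ≈ 99.9 N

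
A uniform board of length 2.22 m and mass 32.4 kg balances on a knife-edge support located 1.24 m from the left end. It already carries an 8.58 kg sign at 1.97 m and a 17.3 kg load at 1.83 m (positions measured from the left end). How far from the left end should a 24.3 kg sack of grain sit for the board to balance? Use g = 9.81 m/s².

x ≈ 0.736 m from the left end

Choose the knife-edge support (at 1.24 m from the left end) as the axis so the support reaction has zero arm there.
Beam weight: 32.4 × 9.81 = 317.8 N down at 1.11 m → arm 0.13 m, τ = 317.8 × 0.13 = 41.31 N·m counterclockwise.
Sign: 8.58 × 9.81 = 84.17 N down at 1.97 m → arm 0.73 m, τ = 84.17 × 0.73 = 61.44 N·m clockwise.
Load: 17.3 × 9.81 = 169.7 N down at 1.83 m → arm 0.59 m, τ = 169.7 × 0.59 = 100.1 N·m clockwise.
Net moment of existing loads = 120.2 N·m clockwise.
The sack of grain weighs 24.3 × 9.81 = 238.4 N and must supply an equal counterclockwise moment, so its lever arm about the knife-edge support is 120.2 / 238.4 = 0.504 m.
That puts it at 1.24 − 0.504 = 0.736 m from the left end.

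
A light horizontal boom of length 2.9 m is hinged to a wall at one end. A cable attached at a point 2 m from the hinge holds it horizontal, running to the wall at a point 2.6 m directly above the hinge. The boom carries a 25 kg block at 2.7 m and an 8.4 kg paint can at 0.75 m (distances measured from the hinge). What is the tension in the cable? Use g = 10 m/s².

T ≈ 466 N

About the hinge:
Block: 25 × 10 = 250 N down at 2.7 m → arm 2.7 m, τ = 250 × 2.7 = 675 N·m clockwise.
Paint can: 8.4 × 10 = 84 N down at 0.75 m → arm 0.75 m, τ = 84 × 0.75 = 63 N·m clockwise.
Total clockwise load moment = 738 N·m.
The cable tension T acts at 2 m; only its component perpendicular to the boom, T sinθ, produces torque. sinθ = h/√(h²+d²) = 2.6/√(2.6²+2²) = 0.7926.
Setting net torque to zero: T × 2 × 0.7926 = 738 → T = 738 / 1.585 = 466 N.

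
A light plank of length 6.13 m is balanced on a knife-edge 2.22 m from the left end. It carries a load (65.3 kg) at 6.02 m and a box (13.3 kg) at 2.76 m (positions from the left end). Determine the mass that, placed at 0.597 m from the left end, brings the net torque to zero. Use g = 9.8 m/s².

m ≈ 157 kg

Taking torques about the knife-edge (at 2.22 m from the left end):
Load: 65.3 × 9.8 = 639.9 N down at 6.02 m → arm 3.8 m, τ = 639.9 × 3.8 = 2432 N·m clockwise.
Box: 13.3 × 9.8 = 130.3 N down at 2.76 m → arm 0.54 m, τ = 130.3 × 0.54 = 70.36 N·m clockwise.
Net moment of known loads = 2502 N·m clockwise.
An unknown mass m at 0.597 m has arm 1.623 m; its moment is m·g·1.623 counterclockwise.
Setting net torque to zero: m × 9.8 × 1.623 = 2502 → m = 2502 / (9.8 × 1.623) = 157 kg.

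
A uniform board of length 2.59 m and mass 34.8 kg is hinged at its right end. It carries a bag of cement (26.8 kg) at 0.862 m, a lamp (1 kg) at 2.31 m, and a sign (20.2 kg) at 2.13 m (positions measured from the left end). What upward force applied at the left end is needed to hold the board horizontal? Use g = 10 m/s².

Taking torques about the right end:
Beam weight: 34.8 × 10 = 348 N down at 1.295 m → arm 1.295 m, τ = 348 × 1.295 = 450.7 N·m counterclockwise.
Bag of cement: 26.8 × 10 = 268 N down at 0.862 m → arm 1.728 m, τ = 268 × 1.728 = 463.1 N·m counterclockwise.
Lamp: 1 × 10 = 10 N down at 2.31 m → arm 0.28 m, τ = 10 × 0.28 = 2.8 N·m counterclockwise.
Sign: 20.2 × 10 = 202 N down at 2.13 m → arm 0.46 m, τ = 202 × 0.46 = 92.92 N·m counterclockwise.
Net moment of the loads = 1010 N·m counterclockwise.
The upward force F acts at the left end, arm 2.59 m, giving F × 2.59 clockwise.
Setting net torque to zero: F × 2.59 = 1010 → F = 1010 / 2.59 = 390 N.

F ≈ 390 N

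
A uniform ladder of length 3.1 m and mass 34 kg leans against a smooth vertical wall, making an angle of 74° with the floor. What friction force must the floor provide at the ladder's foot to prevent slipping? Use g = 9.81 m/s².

f ≈ 47.8 N

Taking torques about the foot of the ladder:
Ladder weight 34×9.81 = 333.5 N acts at 1.55 m along the ladder; its horizontal arm is 1.55·cos74° = 0.4272 m → τ = 142.5 N·m clockwise.
Wall normal N acts horizontally at the top; its moment arm is the height L sinθ = 3.1·sin74° = 2.98 m, counterclockwise.
For rotational equilibrium, N × 2.98 = 142.5, so N = 47.8 N.
ΣFx = 0: friction at the foot balances the wall's push, so f = N_wall = 47.8 N.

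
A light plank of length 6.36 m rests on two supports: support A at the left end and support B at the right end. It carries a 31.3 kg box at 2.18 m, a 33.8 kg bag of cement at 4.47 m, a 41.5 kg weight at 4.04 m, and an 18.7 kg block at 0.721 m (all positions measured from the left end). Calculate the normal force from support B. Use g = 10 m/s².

Sum moments about support A (its reaction then has zero moment arm).
Box: 31.3 × 10 = 313 N down at 2.18 m → arm 2.18 m, τ = 313 × 2.18 = 682.3 N·m clockwise.
Bag of cement: 33.8 × 10 = 338 N down at 4.47 m → arm 4.47 m, τ = 338 × 4.47 = 1511 N·m clockwise.
Weight: 41.5 × 10 = 415 N down at 4.04 m → arm 4.04 m, τ = 415 × 4.04 = 1677 N·m clockwise.
Block: 18.7 × 10 = 187 N down at 0.721 m → arm 0.721 m, τ = 187 × 0.721 = 134.8 N·m clockwise.
Net load moment about support A = 4005 N·m clockwise.
Reaction R at support B is upward at 6.36 m, arm 6.36 m → moment R × 6.36 counterclockwise.
Στ = 0 ⇒ R × 6.36 = 4005 ⇒ R = 630 N.

R_B ≈ 630 N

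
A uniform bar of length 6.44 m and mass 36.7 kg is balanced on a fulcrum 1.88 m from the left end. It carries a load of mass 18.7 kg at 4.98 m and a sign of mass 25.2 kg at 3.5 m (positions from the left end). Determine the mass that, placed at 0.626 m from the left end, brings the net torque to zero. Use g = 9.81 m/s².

About the fulcrum (at 1.88 m from the left end):
Beam weight: 36.7 × 9.81 = 360 N down at 3.22 m → arm 1.34 m, τ = 360 × 1.34 = 482.4 N·m clockwise.
Load: 18.7 × 9.81 = 183.4 N down at 4.98 m → arm 3.1 m, τ = 183.4 × 3.1 = 568.5 N·m clockwise.
Sign: 25.2 × 9.81 = 247.2 N down at 3.5 m → arm 1.62 m, τ = 247.2 × 1.62 = 400.5 N·m clockwise.
Net moment of known loads = 1451 N·m clockwise.
An unknown mass m at 0.626 m has arm 1.254 m; its moment is m·g·1.254 counterclockwise.
Setting net torque to zero: m × 9.81 × 1.254 = 1451 → m = 1451 / (9.81 × 1.254) = 118 kg.

m ≈ 118 kg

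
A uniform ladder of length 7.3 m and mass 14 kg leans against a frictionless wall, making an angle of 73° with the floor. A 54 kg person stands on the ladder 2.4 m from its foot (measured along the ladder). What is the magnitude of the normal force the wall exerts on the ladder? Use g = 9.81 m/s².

About the foot of the ladder:
Ladder weight 14×9.81 = 137.3 N acts at 3.65 m along the ladder; its horizontal arm is 3.65·cos73° = 1.067 m → τ = 146.5 N·m clockwise.
Person: 54×9.81 = 529.7 N at 2.4 m → arm 0.7017 m → τ = 371.7 N·m clockwise.
Wall normal N acts horizontally at the top; its moment arm is the height L sinθ = 7.3·sin73° = 6.981 m, counterclockwise.
Στ = 0 ⇒ N × 6.981 = 518.2 ⇒ N = 74.2 N.

N_wall ≈ 74.2 N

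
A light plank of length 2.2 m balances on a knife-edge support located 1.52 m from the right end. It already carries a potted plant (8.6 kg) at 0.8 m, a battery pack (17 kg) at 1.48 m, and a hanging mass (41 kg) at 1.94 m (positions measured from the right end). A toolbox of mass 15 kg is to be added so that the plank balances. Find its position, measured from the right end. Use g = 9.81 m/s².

Taking torques about the knife-edge support (at 1.52 m from the right end):
Potted plant: 8.6 × 9.81 = 84.37 N down at 0.8 m → arm 0.72 m, τ = 84.37 × 0.72 = 60.75 N·m clockwise.
Battery pack: 17 × 9.81 = 166.8 N down at 1.48 m → arm 0.04 m, τ = 166.8 × 0.04 = 6.672 N·m clockwise.
Hanging mass: 41 × 9.81 = 402.2 N down at 1.94 m → arm 0.42 m, τ = 402.2 × 0.42 = 168.9 N·m counterclockwise.
Net moment of existing loads = 101.5 N·m counterclockwise.
The toolbox weighs 15 × 9.81 = 147.2 N and must supply an equal clockwise moment, so its lever arm about the knife-edge support is 101.5 / 147.2 = 0.69 m.
That puts it at 1.52 − 0.69 = 0.83 m from the right end.

x ≈ 0.83 m from the right end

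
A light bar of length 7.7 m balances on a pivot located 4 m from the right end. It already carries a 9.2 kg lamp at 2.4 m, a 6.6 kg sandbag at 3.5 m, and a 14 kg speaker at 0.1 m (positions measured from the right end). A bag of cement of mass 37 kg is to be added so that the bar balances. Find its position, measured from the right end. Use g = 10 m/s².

x ≈ 5.96 m from the right end

Taking torques about the pivot (at 4 m from the right end):
Lamp: 9.2 × 10 = 92 N down at 2.4 m → arm 1.6 m, τ = 92 × 1.6 = 147.2 N·m clockwise.
Sandbag: 6.6 × 10 = 66 N down at 3.5 m → arm 0.5 m, τ = 66 × 0.5 = 33 N·m clockwise.
Speaker: 14 × 10 = 140 N down at 0.1 m → arm 3.9 m, τ = 140 × 3.9 = 546 N·m clockwise.
Net moment of existing loads = 726.2 N·m clockwise.
The bag of cement weighs 37 × 10 = 370 N and must supply an equal counterclockwise moment, so its lever arm about the pivot is 726.2 / 370 = 1.96 m.
That puts it at 4 + 1.96 = 5.96 m from the right end.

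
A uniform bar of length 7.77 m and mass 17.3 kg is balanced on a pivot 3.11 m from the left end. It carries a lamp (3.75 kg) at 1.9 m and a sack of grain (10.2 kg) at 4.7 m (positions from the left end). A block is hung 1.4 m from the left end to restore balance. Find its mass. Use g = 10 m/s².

m ≈ 14.7 kg

Sum moments about the pivot (at 3.11 m from the left end) (the support reaction has zero arm there).
Beam weight: 17.3 × 10 = 173 N down at 3.885 m → arm 0.775 m, τ = 173 × 0.775 = 134.1 N·m clockwise.
Lamp: 3.75 × 10 = 37.5 N down at 1.9 m → arm 1.21 m, τ = 37.5 × 1.21 = 45.38 N·m counterclockwise.
Sack of grain: 10.2 × 10 = 102 N down at 4.7 m → arm 1.59 m, τ = 102 × 1.59 = 162.2 N·m clockwise.
Net moment of known loads = 250.9 N·m clockwise.
An unknown mass m at 1.4 m has arm 1.71 m; its moment is m·g·1.71 counterclockwise.
Στ = 0 ⇒ m × 10 × 1.71 = 250.9 ⇒ m = 250.9 / (10 × 1.71) = 14.7 kg.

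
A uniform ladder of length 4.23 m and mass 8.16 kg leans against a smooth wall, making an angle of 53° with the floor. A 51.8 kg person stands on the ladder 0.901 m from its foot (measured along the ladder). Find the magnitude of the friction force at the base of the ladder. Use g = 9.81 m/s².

f ≈ 112 N

About the foot of the ladder:
Ladder weight 8.16×9.81 = 80.05 N acts at 2.115 m along the ladder; its horizontal arm is 2.115·cos53° = 1.273 m → τ = 101.9 N·m clockwise.
Person: 51.8×9.81 = 508.2 N at 0.901 m → arm 0.5422 m → τ = 275.5 N·m clockwise.
Wall normal N acts horizontally at the top; its moment arm is the height L sinθ = 4.23·sin53° = 3.378 m, counterclockwise.
Στ = 0 ⇒ N × 3.378 = 377.4 ⇒ N = 112 N.
ΣFx = 0: friction at the foot balances the wall's push, so f = N_wall = 112 N.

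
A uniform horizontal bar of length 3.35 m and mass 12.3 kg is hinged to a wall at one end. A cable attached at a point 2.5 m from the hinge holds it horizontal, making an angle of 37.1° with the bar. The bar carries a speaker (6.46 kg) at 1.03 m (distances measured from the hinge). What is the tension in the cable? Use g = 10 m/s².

T ≈ 181 N

Taking torques about the hinge:
Beam weight: 12.3 × 10 = 123 N down at 1.675 m → arm 1.675 m, τ = 123 × 1.675 = 206 N·m clockwise.
Speaker: 6.46 × 10 = 64.6 N down at 1.03 m → arm 1.03 m, τ = 64.6 × 1.03 = 66.54 N·m clockwise.
Total clockwise load moment = 272.5 N·m.
The cable tension T acts at 2.5 m; only its component perpendicular to the bar, T sinθ, produces torque. sin 37.1° = 0.6032.
For rotational equilibrium, T × 2.5 × 0.6032 = 272.5, so T = 272.5 / 1.508 = 181 N.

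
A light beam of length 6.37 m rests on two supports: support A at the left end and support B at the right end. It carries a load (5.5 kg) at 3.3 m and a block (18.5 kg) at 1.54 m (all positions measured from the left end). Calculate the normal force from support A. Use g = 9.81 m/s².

R_A ≈ 164 N

Take moments about support B.
Load: 5.5 × 9.81 = 53.96 N down at 3.3 m → arm 3.07 m, τ = 53.96 × 3.07 = 165.7 N·m counterclockwise.
Block: 18.5 × 9.81 = 181.5 N down at 1.54 m → arm 4.83 m, τ = 181.5 × 4.83 = 876.6 N·m counterclockwise.
Net load moment about support B = 1042 N·m counterclockwise.
Reaction R at support A is upward at 0 m, arm 6.37 m → moment R × 6.37 clockwise.
Στ = 0 ⇒ R × 6.37 = 1042 ⇒ R = 164 N.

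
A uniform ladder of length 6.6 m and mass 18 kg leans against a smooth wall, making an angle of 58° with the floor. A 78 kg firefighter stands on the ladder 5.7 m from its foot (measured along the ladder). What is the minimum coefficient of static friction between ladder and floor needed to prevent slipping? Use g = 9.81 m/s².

μ_min ≈ 0.497

Take moments about the foot of the ladder.
Ladder weight 18×9.81 = 176.6 N acts at 3.3 m along the ladder; its horizontal arm is 3.3·cos58° = 1.749 m → τ = 308.9 N·m clockwise.
Firefighter: 78×9.81 = 765.2 N at 5.7 m → arm 3.021 m → τ = 2312 N·m clockwise.
Wall normal N acts horizontally at the top; its moment arm is the height L sinθ = 6.6·sin58° = 5.597 m, counterclockwise.
Στ = 0 ⇒ N × 5.597 = 2621 ⇒ N = 468.3 N.
ΣFx = 0 ⇒ f = N_wall = 468.3 N. ΣFy = 0 ⇒ N_floor = 941.8 N.
μ_min = f / N_floor = 468.3 / 941.8 = 0.497.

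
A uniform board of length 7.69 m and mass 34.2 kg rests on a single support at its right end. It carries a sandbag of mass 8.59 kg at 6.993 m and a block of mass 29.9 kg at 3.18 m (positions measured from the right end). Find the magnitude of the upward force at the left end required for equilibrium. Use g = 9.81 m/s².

F ≈ 366 N

Taking torques about the right end:
Beam weight: 34.2 × 9.81 = 335.5 N down at 3.845 m → arm 3.845 m, τ = 335.5 × 3.845 = 1290 N·m counterclockwise.
Sandbag: 8.59 × 9.81 = 84.27 N down at 6.993 m → arm 6.993 m, τ = 84.27 × 6.993 = 589.3 N·m counterclockwise.
Block: 29.9 × 9.81 = 293.3 N down at 3.18 m → arm 3.18 m, τ = 293.3 × 3.18 = 932.7 N·m counterclockwise.
Net moment of the loads = 2812 N·m counterclockwise.
The upward force F acts at the left end, arm 7.69 m, giving F × 7.69 clockwise.
For rotational equilibrium, F × 7.69 = 2812, so F = 2812 / 7.69 = 366 N.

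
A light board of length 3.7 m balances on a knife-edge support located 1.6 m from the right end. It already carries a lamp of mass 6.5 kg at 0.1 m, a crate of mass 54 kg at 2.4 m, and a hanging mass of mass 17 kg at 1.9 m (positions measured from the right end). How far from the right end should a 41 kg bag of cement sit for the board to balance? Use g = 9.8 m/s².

x ≈ 0.66 m from the right end

Taking torques about the knife-edge support (at 1.6 m from the right end):
Lamp: 6.5 × 9.8 = 63.7 N down at 0.1 m → arm 1.5 m, τ = 63.7 × 1.5 = 95.55 N·m clockwise.
Crate: 54 × 9.8 = 529.2 N down at 2.4 m → arm 0.8 m, τ = 529.2 × 0.8 = 423.4 N·m counterclockwise.
Hanging mass: 17 × 9.8 = 166.6 N down at 1.9 m → arm 0.3 m, τ = 166.6 × 0.3 = 49.98 N·m counterclockwise.
Net moment of existing loads = 377.8 N·m counterclockwise.
The bag of cement weighs 41 × 9.8 = 401.8 N and must supply an equal clockwise moment, so its lever arm about the knife-edge support is 377.8 / 401.8 = 0.94 m.
That puts it at 1.6 − 0.94 = 0.66 m from the right end.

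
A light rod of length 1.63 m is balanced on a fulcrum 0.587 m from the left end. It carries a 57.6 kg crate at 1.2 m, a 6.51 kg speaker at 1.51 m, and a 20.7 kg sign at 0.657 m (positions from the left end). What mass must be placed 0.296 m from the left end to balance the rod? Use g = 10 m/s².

Choose the fulcrum (at 0.587 m from the left end) as the axis so the support reaction has zero arm there.
Crate: 57.6 × 10 = 576 N down at 1.2 m → arm 0.613 m, τ = 576 × 0.613 = 353.1 N·m clockwise.
Speaker: 6.51 × 10 = 65.1 N down at 1.51 m → arm 0.923 m, τ = 65.1 × 0.923 = 60.09 N·m clockwise.
Sign: 20.7 × 10 = 207 N down at 0.657 m → arm 0.07 m, τ = 207 × 0.07 = 14.49 N·m clockwise.
Net moment of known loads = 427.7 N·m clockwise.
An unknown mass m at 0.296 m has arm 0.291 m; its moment is m·g·0.291 counterclockwise.
Setting net torque to zero: m × 10 × 0.291 = 427.7 → m = 427.7 / (10 × 0.291) = 147 kg.

m ≈ 147 kg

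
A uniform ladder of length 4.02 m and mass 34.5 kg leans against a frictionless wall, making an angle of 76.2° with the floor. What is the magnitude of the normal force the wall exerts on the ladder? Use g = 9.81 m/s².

N_wall ≈ 41.6 N

Sum moments about the foot of the ladder (the floor normal and friction both act there and drop out).
Ladder weight 34.5×9.81 = 338.4 N acts at 2.01 m along the ladder; its horizontal arm is 2.01·cos76.2° = 0.4795 m → τ = 162.3 N·m clockwise.
Wall normal N acts horizontally at the top; its moment arm is the height L sinθ = 4.02·sin76.2° = 3.904 m, counterclockwise.
Στ = 0 ⇒ N × 3.904 = 162.3 ⇒ N = 41.6 N.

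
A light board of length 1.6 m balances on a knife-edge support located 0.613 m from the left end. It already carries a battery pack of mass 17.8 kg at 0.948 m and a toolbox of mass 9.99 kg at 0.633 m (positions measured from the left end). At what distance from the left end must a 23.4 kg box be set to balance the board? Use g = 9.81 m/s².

x ≈ 0.35 m from the left end

Sum moments about the knife-edge support (at 0.613 m from the left end) (the support reaction has zero arm there).
Battery pack: 17.8 × 9.81 = 174.6 N down at 0.948 m → arm 0.335 m, τ = 174.6 × 0.335 = 58.49 N·m clockwise.
Toolbox: 9.99 × 9.81 = 98 N down at 0.633 m → arm 0.02 m, τ = 98 × 0.02 = 1.96 N·m clockwise.
Net moment of existing loads = 60.45 N·m clockwise.
The box weighs 23.4 × 9.81 = 229.6 N and must supply an equal counterclockwise moment, so its lever arm about the knife-edge support is 60.45 / 229.6 = 0.263 m.
That puts it at 0.613 − 0.263 = 0.35 m from the left end.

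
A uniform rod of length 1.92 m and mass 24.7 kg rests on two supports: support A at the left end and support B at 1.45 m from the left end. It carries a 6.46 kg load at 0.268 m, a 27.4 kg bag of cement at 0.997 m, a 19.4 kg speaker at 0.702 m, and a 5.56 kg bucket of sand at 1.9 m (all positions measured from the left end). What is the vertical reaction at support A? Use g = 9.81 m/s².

R_A ≈ 299 N

Taking torques about support B:
Beam weight: 24.7 × 9.81 = 242.3 N down at 0.96 m → arm 0.49 m, τ = 242.3 × 0.49 = 118.7 N·m counterclockwise.
Load: 6.46 × 9.81 = 63.37 N down at 0.268 m → arm 1.182 m, τ = 63.37 × 1.182 = 74.9 N·m counterclockwise.
Bag of cement: 27.4 × 9.81 = 268.8 N down at 0.997 m → arm 0.453 m, τ = 268.8 × 0.453 = 121.8 N·m counterclockwise.
Speaker: 19.4 × 9.81 = 190.3 N down at 0.702 m → arm 0.748 m, τ = 190.3 × 0.748 = 142.3 N·m counterclockwise.
Bucket of sand: 5.56 × 9.81 = 54.54 N down at 1.9 m → arm 0.45 m, τ = 54.54 × 0.45 = 24.54 N·m clockwise.
Net load moment about support B = 433.2 N·m counterclockwise.
Reaction R at support A is upward at 0 m, arm 1.45 m → moment R × 1.45 clockwise.
Στ = 0 ⇒ R × 1.45 = 433.2 ⇒ R = 299 N.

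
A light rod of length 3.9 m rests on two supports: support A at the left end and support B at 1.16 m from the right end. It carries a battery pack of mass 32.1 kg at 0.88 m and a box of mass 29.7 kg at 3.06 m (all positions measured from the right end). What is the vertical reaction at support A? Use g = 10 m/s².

R_A ≈ 173 N

Choose support B as the axis so its reaction then has zero moment arm.
Battery pack: 32.1 × 10 = 321 N down at 0.88 m → arm 0.28 m, τ = 321 × 0.28 = 89.88 N·m clockwise.
Box: 29.7 × 10 = 297 N down at 3.06 m → arm 1.9 m, τ = 297 × 1.9 = 564.3 N·m counterclockwise.
Net load moment about support B = 474.4 N·m counterclockwise.
Reaction R at support A is upward at 3.9 m, arm 2.74 m → moment R × 2.74 clockwise.
Setting net torque to zero: R × 2.74 = 474.4 → R = 173 N.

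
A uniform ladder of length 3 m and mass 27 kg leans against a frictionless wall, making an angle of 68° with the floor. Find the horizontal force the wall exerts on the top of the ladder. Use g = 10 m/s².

N_wall ≈ 54.5 N

Sum moments about the foot of the ladder (the floor normal and friction both act there and drop out).
Ladder weight 27×10 = 270 N acts at 1.5 m along the ladder; its horizontal arm is 1.5·cos68° = 0.5619 m → τ = 151.7 N·m clockwise.
Wall normal N acts horizontally at the top; its moment arm is the height L sinθ = 3·sin68° = 2.782 m, counterclockwise.
For rotational equilibrium, N × 2.782 = 151.7, so N = 54.5 N.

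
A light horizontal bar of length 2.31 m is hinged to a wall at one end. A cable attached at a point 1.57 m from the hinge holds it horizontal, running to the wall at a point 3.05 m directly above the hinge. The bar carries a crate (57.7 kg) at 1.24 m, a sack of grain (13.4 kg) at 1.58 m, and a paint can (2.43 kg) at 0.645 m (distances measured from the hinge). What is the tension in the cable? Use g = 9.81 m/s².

Take moments about the hinge.
Crate: 57.7 × 9.81 = 566 N down at 1.24 m → arm 1.24 m, τ = 566 × 1.24 = 701.8 N·m clockwise.
Sack of grain: 13.4 × 9.81 = 131.5 N down at 1.58 m → arm 1.58 m, τ = 131.5 × 1.58 = 207.8 N·m clockwise.
Paint can: 2.43 × 9.81 = 23.84 N down at 0.645 m → arm 0.645 m, τ = 23.84 × 0.645 = 15.38 N·m clockwise.
Total clockwise load moment = 925 N·m.
The cable tension T acts at 1.57 m; only its component perpendicular to the bar, T sinθ, produces torque. sinθ = h/√(h²+d²) = 3.05/√(3.05²+1.57²) = 0.8891.
For rotational equilibrium, T × 1.57 × 0.8891 = 925, so T = 925 / 1.396 = 663 N.

T ≈ 663 N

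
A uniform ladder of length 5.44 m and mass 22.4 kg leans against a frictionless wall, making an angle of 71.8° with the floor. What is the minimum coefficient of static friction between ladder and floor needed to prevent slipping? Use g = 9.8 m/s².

Take moments about the foot of the ladder.
Ladder weight 22.4×9.8 = 219.5 N acts at 2.72 m along the ladder; its horizontal arm is 2.72·cos71.8° = 0.8496 m → τ = 186.5 N·m clockwise.
Wall normal N acts horizontally at the top; its moment arm is the height L sinθ = 5.44·sin71.8° = 5.168 m, counterclockwise.
For rotational equilibrium, N × 5.168 = 186.5, so N = 36.09 N.
ΣFx = 0 ⇒ f = N_wall = 36.09 N. ΣFy = 0 ⇒ N_floor = 219.5 N.
μ_min = f / N_floor = 36.09 / 219.5 = 0.164.

μ_min ≈ 0.164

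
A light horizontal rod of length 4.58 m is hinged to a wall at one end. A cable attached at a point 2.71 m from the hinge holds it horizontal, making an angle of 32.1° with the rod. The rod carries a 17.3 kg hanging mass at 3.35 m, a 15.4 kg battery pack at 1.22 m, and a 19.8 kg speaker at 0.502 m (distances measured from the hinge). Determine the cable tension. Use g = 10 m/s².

T ≈ 602 N

Sum moments about the hinge (the unknown hinge reaction has zero arm there).
Hanging mass: 17.3 × 10 = 173 N down at 3.35 m → arm 3.35 m, τ = 173 × 3.35 = 579.6 N·m clockwise.
Battery pack: 15.4 × 10 = 154 N down at 1.22 m → arm 1.22 m, τ = 154 × 1.22 = 187.9 N·m clockwise.
Speaker: 19.8 × 10 = 198 N down at 0.502 m → arm 0.502 m, τ = 198 × 0.502 = 99.4 N·m clockwise.
Total clockwise load moment = 866.9 N·m.
The cable tension T acts at 2.71 m; only its component perpendicular to the rod, T sinθ, produces torque. sin 32.1° = 0.5314.
Setting net torque to zero: T × 2.71 × 0.5314 = 866.9 → T = 866.9 / 1.44 = 602 N.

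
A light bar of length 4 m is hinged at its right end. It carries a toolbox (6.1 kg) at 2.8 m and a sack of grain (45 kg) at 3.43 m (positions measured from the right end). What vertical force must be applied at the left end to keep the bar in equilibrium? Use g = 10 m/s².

About the right end:
Toolbox: 6.1 × 10 = 61 N down at 2.8 m → arm 2.8 m, τ = 61 × 2.8 = 170.8 N·m counterclockwise.
Sack of grain: 45 × 10 = 450 N down at 3.43 m → arm 3.43 m, τ = 450 × 3.43 = 1544 N·m counterclockwise.
Net moment of the loads = 1715 N·m counterclockwise.
The upward force F acts at the left end, arm 4 m, giving F × 4 clockwise.
Στ = 0 ⇒ F × 4 = 1715 ⇒ F = 1715 / 4 = 429 N.

F ≈ 429 N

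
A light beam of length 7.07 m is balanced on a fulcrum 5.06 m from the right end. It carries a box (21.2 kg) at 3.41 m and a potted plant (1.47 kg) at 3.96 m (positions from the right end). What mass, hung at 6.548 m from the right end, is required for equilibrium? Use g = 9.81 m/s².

Take moments about the fulcrum (at 5.06 m from the right end).
Box: 21.2 × 9.81 = 208 N down at 3.41 m → arm 1.65 m, τ = 208 × 1.65 = 343.2 N·m clockwise.
Potted plant: 1.47 × 9.81 = 14.42 N down at 3.96 m → arm 1.1 m, τ = 14.42 × 1.1 = 15.86 N·m clockwise.
Net moment of known loads = 359.1 N·m clockwise.
An unknown mass m at 6.548 m has arm 1.488 m; its moment is m·g·1.488 counterclockwise.
Στ = 0 ⇒ m × 9.81 × 1.488 = 359.1 ⇒ m = 359.1 / (9.81 × 1.488) = 24.6 kg.

m ≈ 24.6 kg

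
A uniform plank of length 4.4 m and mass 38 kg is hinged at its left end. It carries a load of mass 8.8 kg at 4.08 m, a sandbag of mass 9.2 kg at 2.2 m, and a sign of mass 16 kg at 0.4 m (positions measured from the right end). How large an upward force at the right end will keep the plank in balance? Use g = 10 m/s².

F ≈ 388 N

About the left end:
Beam weight: 38 × 10 = 380 N down at 2.2 m → arm 2.2 m, τ = 380 × 2.2 = 836 N·m clockwise.
Load: 8.8 × 10 = 88 N down at 4.08 m → arm 0.32 m, τ = 88 × 0.32 = 28.16 N·m clockwise.
Sandbag: 9.2 × 10 = 92 N down at 2.2 m → arm 2.2 m, τ = 92 × 2.2 = 202.4 N·m clockwise.
Sign: 16 × 10 = 160 N down at 0.4 m → arm 4 m, τ = 160 × 4 = 640 N·m clockwise.
Net moment of the loads = 1707 N·m clockwise.
The upward force F acts at the right end, arm 4.4 m, giving F × 4.4 counterclockwise.
Στ = 0 ⇒ F × 4.4 = 1707 ⇒ F = 1707 / 4.4 = 388 N.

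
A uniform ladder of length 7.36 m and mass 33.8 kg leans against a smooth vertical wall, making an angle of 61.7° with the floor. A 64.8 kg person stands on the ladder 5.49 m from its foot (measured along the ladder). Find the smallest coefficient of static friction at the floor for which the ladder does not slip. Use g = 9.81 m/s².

μ_min ≈ 0.356

Taking torques about the foot of the ladder:
Ladder weight 33.8×9.81 = 331.6 N acts at 3.68 m along the ladder; its horizontal arm is 3.68·cos61.7° = 1.745 m → τ = 578.6 N·m clockwise.
Person: 64.8×9.81 = 635.7 N at 5.49 m → arm 2.603 m → τ = 1655 N·m clockwise.
Wall normal N acts horizontally at the top; its moment arm is the height L sinθ = 7.36·sin61.7° = 6.48 m, counterclockwise.
For rotational equilibrium, N × 6.48 = 2234, so N = 344.8 N.
ΣFx = 0 ⇒ f = N_wall = 344.8 N. ΣFy = 0 ⇒ N_floor = 967.3 N.
μ_min = f / N_floor = 344.8 / 967.3 = 0.356.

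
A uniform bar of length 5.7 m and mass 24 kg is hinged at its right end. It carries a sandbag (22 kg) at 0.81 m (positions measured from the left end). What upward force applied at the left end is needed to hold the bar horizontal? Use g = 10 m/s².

Sum moments about the right end (the unknown pivot reaction has zero arm there).
Beam weight: 24 × 10 = 240 N down at 2.85 m → arm 2.85 m, τ = 240 × 2.85 = 684 N·m counterclockwise.
Sandbag: 22 × 10 = 220 N down at 0.81 m → arm 4.89 m, τ = 220 × 4.89 = 1076 N·m counterclockwise.
Net moment of the loads = 1760 N·m counterclockwise.
The upward force F acts at the left end, arm 5.7 m, giving F × 5.7 clockwise.
Setting net torque to zero: F × 5.7 = 1760 → F = 1760 / 5.7 = 309 N.

F ≈ 309 N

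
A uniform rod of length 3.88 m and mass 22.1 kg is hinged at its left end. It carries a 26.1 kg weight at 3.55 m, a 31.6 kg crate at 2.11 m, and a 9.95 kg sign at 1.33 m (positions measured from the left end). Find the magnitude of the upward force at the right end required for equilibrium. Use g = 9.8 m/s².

Choose the left end as the axis so the unknown pivot reaction has zero arm there.
Beam weight: 22.1 × 9.8 = 216.6 N down at 1.94 m → arm 1.94 m, τ = 216.6 × 1.94 = 420.2 N·m clockwise.
Weight: 26.1 × 9.8 = 255.8 N down at 3.55 m → arm 3.55 m, τ = 255.8 × 3.55 = 908.1 N·m clockwise.
Crate: 31.6 × 9.8 = 309.7 N down at 2.11 m → arm 2.11 m, τ = 309.7 × 2.11 = 653.5 N·m clockwise.
Sign: 9.95 × 9.8 = 97.51 N down at 1.33 m → arm 1.33 m, τ = 97.51 × 1.33 = 129.7 N·m clockwise.
Net moment of the loads = 2112 N·m clockwise.
The upward force F acts at the right end, arm 3.88 m, giving F × 3.88 counterclockwise.
For rotational equilibrium, F × 3.88 = 2112, so F = 2112 / 3.88 = 544 N.

F ≈ 544 N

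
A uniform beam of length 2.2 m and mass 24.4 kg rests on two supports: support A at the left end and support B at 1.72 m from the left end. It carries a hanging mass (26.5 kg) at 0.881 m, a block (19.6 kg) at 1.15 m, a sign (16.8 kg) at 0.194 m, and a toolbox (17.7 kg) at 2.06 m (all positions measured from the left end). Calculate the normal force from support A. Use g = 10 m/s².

Taking torques about support B:
Beam weight: 24.4 × 10 = 244 N down at 1.1 m → arm 0.62 m, τ = 244 × 0.62 = 151.3 N·m counterclockwise.
Hanging mass: 26.5 × 10 = 265 N down at 0.881 m → arm 0.839 m, τ = 265 × 0.839 = 222.3 N·m counterclockwise.
Block: 19.6 × 10 = 196 N down at 1.15 m → arm 0.57 m, τ = 196 × 0.57 = 111.7 N·m counterclockwise.
Sign: 16.8 × 10 = 168 N down at 0.194 m → arm 1.526 m, τ = 168 × 1.526 = 256.4 N·m counterclockwise.
Toolbox: 17.7 × 10 = 177 N down at 2.06 m → arm 0.34 m, τ = 177 × 0.34 = 60.18 N·m clockwise.
Net load moment about support B = 681.5 N·m counterclockwise.
Reaction R at support A is upward at 0 m, arm 1.72 m → moment R × 1.72 clockwise.
Setting net torque to zero: R × 1.72 = 681.5 → R = 396 N.

R_A ≈ 396 N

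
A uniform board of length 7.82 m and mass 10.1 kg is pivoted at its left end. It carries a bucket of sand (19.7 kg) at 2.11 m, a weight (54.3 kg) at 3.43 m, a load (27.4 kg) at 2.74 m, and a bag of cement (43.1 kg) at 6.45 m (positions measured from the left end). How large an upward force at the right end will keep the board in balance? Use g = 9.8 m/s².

Sum moments about the left end (the unknown pivot reaction has zero arm there).
Beam weight: 10.1 × 9.8 = 98.98 N down at 3.91 m → arm 3.91 m, τ = 98.98 × 3.91 = 387 N·m clockwise.
Bucket of sand: 19.7 × 9.8 = 193.1 N down at 2.11 m → arm 2.11 m, τ = 193.1 × 2.11 = 407.4 N·m clockwise.
Weight: 54.3 × 9.8 = 532.1 N down at 3.43 m → arm 3.43 m, τ = 532.1 × 3.43 = 1825 N·m clockwise.
Load: 27.4 × 9.8 = 268.5 N down at 2.74 m → arm 2.74 m, τ = 268.5 × 2.74 = 735.7 N·m clockwise.
Bag of cement: 43.1 × 9.8 = 422.4 N down at 6.45 m → arm 6.45 m, τ = 422.4 × 6.45 = 2724 N·m clockwise.
Net moment of the loads = 6079 N·m clockwise.
The upward force F acts at the right end, arm 7.82 m, giving F × 7.82 counterclockwise.
Balancing moments: F × 7.82 = 6079, giving F = 6079 / 7.82 = 777 N.

F ≈ 777 N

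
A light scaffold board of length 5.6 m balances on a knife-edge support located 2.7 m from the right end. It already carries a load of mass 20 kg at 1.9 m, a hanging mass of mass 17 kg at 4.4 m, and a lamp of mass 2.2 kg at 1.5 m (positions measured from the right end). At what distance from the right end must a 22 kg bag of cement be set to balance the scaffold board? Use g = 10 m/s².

x ≈ 2.23 m from the right end

Take moments about the knife-edge support (at 2.7 m from the right end).
Load: 20 × 10 = 200 N down at 1.9 m → arm 0.8 m, τ = 200 × 0.8 = 160 N·m clockwise.
Hanging mass: 17 × 10 = 170 N down at 4.4 m → arm 1.7 m, τ = 170 × 1.7 = 289 N·m counterclockwise.
Lamp: 2.2 × 10 = 22 N down at 1.5 m → arm 1.2 m, τ = 22 × 1.2 = 26.4 N·m clockwise.
Net moment of existing loads = 102.6 N·m counterclockwise.
The bag of cement weighs 22 × 10 = 220 N and must supply an equal clockwise moment, so its lever arm about the knife-edge support is 102.6 / 220 = 0.466 m.
That puts it at 2.7 − 0.466 = 2.23 m from the right end.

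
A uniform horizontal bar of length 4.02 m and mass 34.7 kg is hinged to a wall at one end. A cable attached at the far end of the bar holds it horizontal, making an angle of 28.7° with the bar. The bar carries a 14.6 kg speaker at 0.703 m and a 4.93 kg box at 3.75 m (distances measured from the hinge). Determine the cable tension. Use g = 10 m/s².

Take moments about the hinge.
Beam weight: 34.7 × 10 = 347 N down at 2.01 m → arm 2.01 m, τ = 347 × 2.01 = 697.5 N·m clockwise.
Speaker: 14.6 × 10 = 146 N down at 0.703 m → arm 0.703 m, τ = 146 × 0.703 = 102.6 N·m clockwise.
Box: 4.93 × 10 = 49.3 N down at 3.75 m → arm 3.75 m, τ = 49.3 × 3.75 = 184.9 N·m clockwise.
Total clockwise load moment = 985 N·m.
The cable tension T acts at 4.02 m; only its component perpendicular to the bar, T sinθ, produces torque. sin 28.7° = 0.4802.
Setting net torque to zero: T × 4.02 × 0.4802 = 985 → T = 985 / 1.93 = 510 N.

T ≈ 510 N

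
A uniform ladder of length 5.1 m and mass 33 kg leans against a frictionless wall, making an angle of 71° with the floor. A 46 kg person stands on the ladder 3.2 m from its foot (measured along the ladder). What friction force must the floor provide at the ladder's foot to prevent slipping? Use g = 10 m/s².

f ≈ 156 N

Sum moments about the foot of the ladder (the floor normal and friction both act there and drop out).
Ladder weight 33×10 = 330 N acts at 2.55 m along the ladder; its horizontal arm is 2.55·cos71° = 0.8302 m → τ = 274 N·m clockwise.
Person: 46×10 = 460 N at 3.2 m → arm 1.042 m → τ = 479.3 N·m clockwise.
Wall normal N acts horizontally at the top; its moment arm is the height L sinθ = 5.1·sin71° = 4.822 m, counterclockwise.
Setting net torque to zero: N × 4.822 = 753.3 → N = 156 N.
ΣFx = 0: friction at the foot balances the wall's push, so f = N_wall = 156 N.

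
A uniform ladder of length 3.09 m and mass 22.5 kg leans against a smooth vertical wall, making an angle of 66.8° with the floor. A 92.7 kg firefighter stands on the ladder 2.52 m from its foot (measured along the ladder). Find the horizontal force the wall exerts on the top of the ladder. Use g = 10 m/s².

N_wall ≈ 372 N

Taking torques about the foot of the ladder:
Ladder weight 22.5×10 = 225 N acts at 1.545 m along the ladder; its horizontal arm is 1.545·cos66.8° = 0.6086 m → τ = 136.9 N·m clockwise.
Firefighter: 92.7×10 = 927 N at 2.52 m → arm 0.9927 m → τ = 920.2 N·m clockwise.
Wall normal N acts horizontally at the top; its moment arm is the height L sinθ = 3.09·sin66.8° = 2.84 m, counterclockwise.
Setting net torque to zero: N × 2.84 = 1057 → N = 372 N.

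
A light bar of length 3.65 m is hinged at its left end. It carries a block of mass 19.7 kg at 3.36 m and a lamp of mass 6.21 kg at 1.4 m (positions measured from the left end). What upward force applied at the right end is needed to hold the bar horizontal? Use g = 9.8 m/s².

F ≈ 201 N

Taking torques about the left end:
Block: 19.7 × 9.8 = 193.1 N down at 3.36 m → arm 3.36 m, τ = 193.1 × 3.36 = 648.8 N·m clockwise.
Lamp: 6.21 × 9.8 = 60.86 N down at 1.4 m → arm 1.4 m, τ = 60.86 × 1.4 = 85.2 N·m clockwise.
Net moment of the loads = 734 N·m clockwise.
The upward force F acts at the right end, arm 3.65 m, giving F × 3.65 counterclockwise.
For rotational equilibrium, F × 3.65 = 734, so F = 734 / 3.65 = 201 N.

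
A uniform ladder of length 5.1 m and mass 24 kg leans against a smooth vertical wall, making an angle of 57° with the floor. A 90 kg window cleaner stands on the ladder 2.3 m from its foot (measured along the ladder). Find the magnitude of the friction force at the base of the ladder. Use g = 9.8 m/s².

f ≈ 335 N

About the foot of the ladder:
Ladder weight 24×9.8 = 235.2 N acts at 2.55 m along the ladder; its horizontal arm is 2.55·cos57° = 1.389 m → τ = 326.7 N·m clockwise.
Window cleaner: 90×9.8 = 882 N at 2.3 m → arm 1.253 m → τ = 1105 N·m clockwise.
Wall normal N acts horizontally at the top; its moment arm is the height L sinθ = 5.1·sin57° = 4.277 m, counterclockwise.
Στ = 0 ⇒ N × 4.277 = 1432 ⇒ N = 335 N.
ΣFx = 0: friction at the foot balances the wall's push, so f = N_wall = 335 N.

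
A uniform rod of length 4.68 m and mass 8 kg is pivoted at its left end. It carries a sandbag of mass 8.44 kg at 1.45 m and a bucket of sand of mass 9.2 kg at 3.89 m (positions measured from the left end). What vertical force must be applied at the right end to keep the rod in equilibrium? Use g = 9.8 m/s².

About the left end:
Beam weight: 8 × 9.8 = 78.4 N down at 2.34 m → arm 2.34 m, τ = 78.4 × 2.34 = 183.5 N·m clockwise.
Sandbag: 8.44 × 9.8 = 82.71 N down at 1.45 m → arm 1.45 m, τ = 82.71 × 1.45 = 119.9 N·m clockwise.
Bucket of sand: 9.2 × 9.8 = 90.16 N down at 3.89 m → arm 3.89 m, τ = 90.16 × 3.89 = 350.7 N·m clockwise.
Net moment of the loads = 654.1 N·m clockwise.
The upward force F acts at the right end, arm 4.68 m, giving F × 4.68 counterclockwise.
Στ = 0 ⇒ F × 4.68 = 654.1 ⇒ F = 654.1 / 4.68 = 140 N.

F ≈ 140 N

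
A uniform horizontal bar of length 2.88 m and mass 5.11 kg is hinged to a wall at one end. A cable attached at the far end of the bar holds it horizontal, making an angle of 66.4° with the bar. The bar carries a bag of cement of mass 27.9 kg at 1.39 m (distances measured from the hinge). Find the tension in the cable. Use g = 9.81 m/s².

Taking torques about the hinge:
Beam weight: 5.11 × 9.81 = 50.13 N down at 1.44 m → arm 1.44 m, τ = 50.13 × 1.44 = 72.19 N·m clockwise.
Bag of cement: 27.9 × 9.81 = 273.7 N down at 1.39 m → arm 1.39 m, τ = 273.7 × 1.39 = 380.4 N·m clockwise.
Total clockwise load moment = 452.6 N·m.
The cable tension T acts at 2.88 m; only its component perpendicular to the bar, T sinθ, produces torque. sin 66.4° = 0.9164.
Balancing moments: T × 2.88 × 0.9164 = 452.6, giving T = 452.6 / 2.639 = 172 N.

T ≈ 172 N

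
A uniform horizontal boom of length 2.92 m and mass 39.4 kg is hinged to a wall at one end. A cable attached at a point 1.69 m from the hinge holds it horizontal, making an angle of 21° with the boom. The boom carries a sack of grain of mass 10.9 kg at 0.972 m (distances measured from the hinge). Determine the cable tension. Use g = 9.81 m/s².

T ≈ 1100 N

About the hinge:
Beam weight: 39.4 × 9.81 = 386.5 N down at 1.46 m → arm 1.46 m, τ = 386.5 × 1.46 = 564.3 N·m clockwise.
Sack of grain: 10.9 × 9.81 = 106.9 N down at 0.972 m → arm 0.972 m, τ = 106.9 × 0.972 = 103.9 N·m clockwise.
Total clockwise load moment = 668.2 N·m.
The cable tension T acts at 1.69 m; only its component perpendicular to the boom, T sinθ, produces torque. sin 21° = 0.3584.
For rotational equilibrium, T × 1.69 × 0.3584 = 668.2, so T = 668.2 / 0.6057 = 1100 N.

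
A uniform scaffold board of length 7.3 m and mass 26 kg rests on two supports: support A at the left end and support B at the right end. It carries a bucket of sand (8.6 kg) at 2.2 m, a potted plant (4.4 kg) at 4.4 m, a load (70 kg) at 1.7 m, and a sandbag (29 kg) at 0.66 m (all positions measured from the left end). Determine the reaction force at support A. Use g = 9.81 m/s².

Taking torques about support B:
Beam weight: 26 × 9.81 = 255.1 N down at 3.65 m → arm 3.65 m, τ = 255.1 × 3.65 = 931.1 N·m counterclockwise.
Bucket of sand: 8.6 × 9.81 = 84.37 N down at 2.2 m → arm 5.1 m, τ = 84.37 × 5.1 = 430.3 N·m counterclockwise.
Potted plant: 4.4 × 9.81 = 43.16 N down at 4.4 m → arm 2.9 m, τ = 43.16 × 2.9 = 125.2 N·m counterclockwise.
Load: 70 × 9.81 = 686.7 N down at 1.7 m → arm 5.6 m, τ = 686.7 × 5.6 = 3846 N·m counterclockwise.
Sandbag: 29 × 9.81 = 284.5 N down at 0.66 m → arm 6.64 m, τ = 284.5 × 6.64 = 1889 N·m counterclockwise.
Net load moment about support B = 7222 N·m counterclockwise.
Reaction R at support A is upward at 0 m, arm 7.3 m → moment R × 7.3 clockwise.
Setting net torque to zero: R × 7.3 = 7222 → R = 989 N.

R_A ≈ 989 N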